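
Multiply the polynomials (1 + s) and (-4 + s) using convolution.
Ascending coefficients: a = [1, 1], b = [-4, 1]. c[0] = 1×-4 = -4; c[1] = 1×1 + 1×-4 = -3; c[2] = 1×1 = 1. Result coefficients: [-4, -3, 1] → -4 - 3s + s^2

-4 - 3s + s^2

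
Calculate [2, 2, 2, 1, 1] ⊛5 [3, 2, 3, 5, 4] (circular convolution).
Use y[k] = Σ_j a[j]·b[(k-j) mod 5]. y[0] = 2×3 + 2×4 + 2×5 + 1×3 + 1×2 = 29; y[1] = 2×2 + 2×3 + 2×4 + 1×5 + 1×3 = 26; y[2] = 2×3 + 2×2 + 2×3 + 1×4 + 1×5 = 25; y[3] = 2×5 + 2×3 + 2×2 + 1×3 + 1×4 = 27; y[4] = 2×4 + 2×5 + 2×3 + 1×2 + 1×3 = 29. Result: [29, 26, 25, 27, 29]

[29, 26, 25, 27, 29]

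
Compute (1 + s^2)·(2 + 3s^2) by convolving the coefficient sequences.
Ascending coefficients: a = [1, 0, 1], b = [2, 0, 3]. c[0] = 1×2 = 2; c[1] = 1×0 + 0×2 = 0; c[2] = 1×3 + 0×0 + 1×2 = 5; c[3] = 0×3 + 1×0 = 0; c[4] = 1×3 = 3. Result coefficients: [2, 0, 5, 0, 3] → 2 + 5s^2 + 3s^4

2 + 5s^2 + 3s^4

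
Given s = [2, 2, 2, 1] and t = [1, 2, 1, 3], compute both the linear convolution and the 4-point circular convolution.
Linear: y_lin[0] = 2×1 = 2; y_lin[1] = 2×2 + 2×1 = 6; y_lin[2] = 2×1 + 2×2 + 2×1 = 8; y_lin[3] = 2×3 + 2×1 + 2×2 + 1×1 = 13; y_lin[4] = 2×3 + 2×1 + 1×2 = 10; y_lin[5] = 2×3 + 1×1 = 7; y_lin[6] = 1×3 = 3 → [2, 6, 8, 13, 10, 7, 3]. Circular (length 4): y[0] = 2×1 + 2×3 + 2×1 + 1×2 = 12; y[1] = 2×2 + 2×1 + 2×3 + 1×1 = 13; y[2] = 2×1 + 2×2 + 2×1 + 1×3 = 11; y[3] = 2×3 + 2×1 + 2×2 + 1×1 = 13 → [12, 13, 11, 13]

Linear: [2, 6, 8, 13, 10, 7, 3], Circular: [12, 13, 11, 13]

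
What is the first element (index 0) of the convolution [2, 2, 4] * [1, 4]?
Use y[k] = Σ_i a[i]·b[k-i] at k=0. y[0] = 2×1 = 2

2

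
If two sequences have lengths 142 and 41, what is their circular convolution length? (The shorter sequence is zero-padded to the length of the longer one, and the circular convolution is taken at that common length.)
Circular convolution (zero-padding the shorter input) has length max(m, n) = max(142, 41) = 142

142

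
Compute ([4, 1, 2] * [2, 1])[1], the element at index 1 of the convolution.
Use y[k] = Σ_i a[i]·b[k-i] at k=1. y[1] = 4×1 + 1×2 = 6

6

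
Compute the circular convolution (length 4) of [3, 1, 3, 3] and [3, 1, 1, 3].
Use y[k] = Σ_j f[j]·g[(k-j) mod 4]. y[0] = 3×3 + 1×3 + 3×1 + 3×1 = 18; y[1] = 3×1 + 1×3 + 3×3 + 3×1 = 18; y[2] = 3×1 + 1×1 + 3×3 + 3×3 = 22; y[3] = 3×3 + 1×1 + 3×1 + 3×3 = 22. Result: [18, 18, 22, 22]

[18, 18, 22, 22]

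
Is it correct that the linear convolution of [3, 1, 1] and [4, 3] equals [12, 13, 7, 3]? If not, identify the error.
Recompute linear convolution of [3, 1, 1] and [4, 3]: y[0] = 3×4 = 12; y[1] = 3×3 + 1×4 = 13; y[2] = 1×3 + 1×4 = 7; y[3] = 1×3 = 3 → [12, 13, 7, 3]. Given [12, 13, 7, 3] matches, so answer: Yes

Yes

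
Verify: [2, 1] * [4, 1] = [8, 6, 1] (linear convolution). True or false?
Recompute linear convolution of [2, 1] and [4, 1]: y[0] = 2×4 = 8; y[1] = 2×1 + 1×4 = 6; y[2] = 1×1 = 1 → [8, 6, 1]. Given [8, 6, 1] matches, so answer: Yes

Yes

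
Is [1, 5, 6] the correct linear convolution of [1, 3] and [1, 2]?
Recompute linear convolution of [1, 3] and [1, 2]: y[0] = 1×1 = 1; y[1] = 1×2 + 3×1 = 5; y[2] = 3×2 = 6 → [1, 5, 6]. Given [1, 5, 6] matches, so answer: Yes

Yes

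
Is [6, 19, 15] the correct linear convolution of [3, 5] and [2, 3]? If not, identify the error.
Recompute linear convolution of [3, 5] and [2, 3]: y[0] = 3×2 = 6; y[1] = 3×3 + 5×2 = 19; y[2] = 5×3 = 15 → [6, 19, 15]. Given [6, 19, 15] matches, so answer: Yes

Yes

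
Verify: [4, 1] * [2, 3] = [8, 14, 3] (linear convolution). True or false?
Recompute linear convolution of [4, 1] and [2, 3]: y[0] = 4×2 = 8; y[1] = 4×3 + 1×2 = 14; y[2] = 1×3 = 3 → [8, 14, 3]. Given [8, 14, 3] matches, so answer: Yes

Yes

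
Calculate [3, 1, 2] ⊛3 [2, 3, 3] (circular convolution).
Use y[k] = Σ_j s[j]·t[(k-j) mod 3]. y[0] = 3×2 + 1×3 + 2×3 = 15; y[1] = 3×3 + 1×2 + 2×3 = 17; y[2] = 3×3 + 1×3 + 2×2 = 16. Result: [15, 17, 16]

[15, 17, 16]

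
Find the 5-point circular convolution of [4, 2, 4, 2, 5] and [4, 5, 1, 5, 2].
Use y[k] = Σ_j f[j]·g[(k-j) mod 5]. y[0] = 4×4 + 2×2 + 4×5 + 2×1 + 5×5 = 67; y[1] = 4×5 + 2×4 + 4×2 + 2×5 + 5×1 = 51; y[2] = 4×1 + 2×5 + 4×4 + 2×2 + 5×5 = 59; y[3] = 4×5 + 2×1 + 4×5 + 2×4 + 5×2 = 60; y[4] = 4×2 + 2×5 + 4×1 + 2×5 + 5×4 = 52. Result: [67, 51, 59, 60, 52]

[67, 51, 59, 60, 52]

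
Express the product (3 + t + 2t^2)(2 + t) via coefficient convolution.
Ascending coefficients: a = [3, 1, 2], b = [2, 1]. c[0] = 3×2 = 6; c[1] = 3×1 + 1×2 = 5; c[2] = 1×1 + 2×2 = 5; c[3] = 2×1 = 2. Result coefficients: [6, 5, 5, 2] → 6 + 5t + 5t^2 + 2t^3

6 + 5t + 5t^2 + 2t^3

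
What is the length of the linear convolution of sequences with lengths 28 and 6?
Linear/full convolution length: m + n - 1 = 28 + 6 - 1 = 33

33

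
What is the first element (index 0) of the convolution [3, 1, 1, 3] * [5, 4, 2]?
Use y[k] = Σ_i a[i]·b[k-i] at k=0. y[0] = 3×5 = 15

15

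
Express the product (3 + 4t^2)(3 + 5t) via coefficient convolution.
Ascending coefficients: a = [3, 0, 4], b = [3, 5]. c[0] = 3×3 = 9; c[1] = 3×5 + 0×3 = 15; c[2] = 0×5 + 4×3 = 12; c[3] = 4×5 = 20. Result coefficients: [9, 15, 12, 20] → 9 + 15t + 12t^2 + 20t^3

9 + 15t + 12t^2 + 20t^3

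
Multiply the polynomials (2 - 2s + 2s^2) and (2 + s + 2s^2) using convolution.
Ascending coefficients: a = [2, -2, 2], b = [2, 1, 2]. c[0] = 2×2 = 4; c[1] = 2×1 + -2×2 = -2; c[2] = 2×2 + -2×1 + 2×2 = 6; c[3] = -2×2 + 2×1 = -2; c[4] = 2×2 = 4. Result coefficients: [4, -2, 6, -2, 4] → 4 - 2s + 6s^2 - 2s^3 + 4s^4

4 - 2s + 6s^2 - 2s^3 + 4s^4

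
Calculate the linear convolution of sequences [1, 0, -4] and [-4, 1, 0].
y[0] = 1×-4 = -4; y[1] = 1×1 + 0×-4 = 1; y[2] = 1×0 + 0×1 + -4×-4 = 16; y[3] = 0×0 + -4×1 = -4; y[4] = -4×0 = 0

[-4, 1, 16, -4, 0]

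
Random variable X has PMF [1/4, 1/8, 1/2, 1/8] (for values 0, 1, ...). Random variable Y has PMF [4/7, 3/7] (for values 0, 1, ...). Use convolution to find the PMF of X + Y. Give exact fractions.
P(X+Y=k) = Σ_i P(X=i)·P(Y=k-i) — a convolution of [1/4, 1/8, 1/2, 1/8] and [4/7, 3/7]. P(X+Y=0) = (1/4)×(4/7) = 1/7; P(X+Y=1) = (1/4)×(3/7) + (1/8)×(4/7) = 3/28 + 1/14 = 5/28; P(X+Y=2) = (1/8)×(3/7) + (1/2)×(4/7) = 3/56 + 2/7 = 19/56; P(X+Y=3) = (1/2)×(3/7) + (1/8)×(4/7) = 3/14 + 1/14 = 2/7; P(X+Y=4) = (1/8)×(3/7) = 3/56. PMF: [1/7, 5/28, 19/56, 2/7, 3/56] (sums to 1 ✓)

[1/7, 5/28, 19/56, 2/7, 3/56]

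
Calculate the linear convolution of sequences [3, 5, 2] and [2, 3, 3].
y[0] = 3×2 = 6; y[1] = 3×3 + 5×2 = 19; y[2] = 3×3 + 5×3 + 2×2 = 28; y[3] = 5×3 + 2×3 = 21; y[4] = 2×3 = 6

[6, 19, 28, 21, 6]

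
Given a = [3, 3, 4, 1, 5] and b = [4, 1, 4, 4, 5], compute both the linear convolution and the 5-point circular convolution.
Linear: y_lin[0] = 3×4 = 12; y_lin[1] = 3×1 + 3×4 = 15; y_lin[2] = 3×4 + 3×1 + 4×4 = 31; y_lin[3] = 3×4 + 3×4 + 4×1 + 1×4 = 32; y_lin[4] = 3×5 + 3×4 + 4×4 + 1×1 + 5×4 = 64; y_lin[5] = 3×5 + 4×4 + 1×4 + 5×1 = 40; y_lin[6] = 4×5 + 1×4 + 5×4 = 44; y_lin[7] = 1×5 + 5×4 = 25; y_lin[8] = 5×5 = 25 → [12, 15, 31, 32, 64, 40, 44, 25, 25]. Circular (length 5): y[0] = 3×4 + 3×5 + 4×4 + 1×4 + 5×1 = 52; y[1] = 3×1 + 3×4 + 4×5 + 1×4 + 5×4 = 59; y[2] = 3×4 + 3×1 + 4×4 + 1×5 + 5×4 = 56; y[3] = 3×4 + 3×4 + 4×1 + 1×4 + 5×5 = 57; y[4] = 3×5 + 3×4 + 4×4 + 1×1 + 5×4 = 64 → [52, 59, 56, 57, 64]

Linear: [12, 15, 31, 32, 64, 40, 44, 25, 25], Circular: [52, 59, 56, 57, 64]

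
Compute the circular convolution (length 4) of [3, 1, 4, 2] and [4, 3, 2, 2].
Use y[k] = Σ_j x[j]·h[(k-j) mod 4]. y[0] = 3×4 + 1×2 + 4×2 + 2×3 = 28; y[1] = 3×3 + 1×4 + 4×2 + 2×2 = 25; y[2] = 3×2 + 1×3 + 4×4 + 2×2 = 29; y[3] = 3×2 + 1×2 + 4×3 + 2×4 = 28. Result: [28, 25, 29, 28]

[28, 25, 29, 28]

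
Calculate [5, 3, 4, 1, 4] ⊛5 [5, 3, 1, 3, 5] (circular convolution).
Use y[k] = Σ_j x[j]·h[(k-j) mod 5]. y[0] = 5×5 + 3×5 + 4×3 + 1×1 + 4×3 = 65; y[1] = 5×3 + 3×5 + 4×5 + 1×3 + 4×1 = 57; y[2] = 5×1 + 3×3 + 4×5 + 1×5 + 4×3 = 51; y[3] = 5×3 + 3×1 + 4×3 + 1×5 + 4×5 = 55; y[4] = 5×5 + 3×3 + 4×1 + 1×3 + 4×5 = 61. Result: [65, 57, 51, 55, 61]

[65, 57, 51, 55, 61]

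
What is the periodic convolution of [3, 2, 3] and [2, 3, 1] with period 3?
Use y[k] = Σ_j x[j]·h[(k-j) mod 3]. y[0] = 3×2 + 2×1 + 3×3 = 17; y[1] = 3×3 + 2×2 + 3×1 = 16; y[2] = 3×1 + 2×3 + 3×2 = 15. Result: [17, 16, 15]

[17, 16, 15]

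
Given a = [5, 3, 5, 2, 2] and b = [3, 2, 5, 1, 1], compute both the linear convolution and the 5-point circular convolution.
Linear: y_lin[0] = 5×3 = 15; y_lin[1] = 5×2 + 3×3 = 19; y_lin[2] = 5×5 + 3×2 + 5×3 = 46; y_lin[3] = 5×1 + 3×5 + 5×2 + 2×3 = 36; y_lin[4] = 5×1 + 3×1 + 5×5 + 2×2 + 2×3 = 43; y_lin[5] = 3×1 + 5×1 + 2×5 + 2×2 = 22; y_lin[6] = 5×1 + 2×1 + 2×5 = 17; y_lin[7] = 2×1 + 2×1 = 4; y_lin[8] = 2×1 = 2 → [15, 19, 46, 36, 43, 22, 17, 4, 2]. Circular (length 5): y[0] = 5×3 + 3×1 + 5×1 + 2×5 + 2×2 = 37; y[1] = 5×2 + 3×3 + 5×1 + 2×1 + 2×5 = 36; y[2] = 5×5 + 3×2 + 5×3 + 2×1 + 2×1 = 50; y[3] = 5×1 + 3×5 + 5×2 + 2×3 + 2×1 = 38; y[4] = 5×1 + 3×1 + 5×5 + 2×2 + 2×3 = 43 → [37, 36, 50, 38, 43]

Linear: [15, 19, 46, 36, 43, 22, 17, 4, 2], Circular: [37, 36, 50, 38, 43]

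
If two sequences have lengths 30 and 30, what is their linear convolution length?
Linear/full convolution length: m + n - 1 = 30 + 30 - 1 = 59

59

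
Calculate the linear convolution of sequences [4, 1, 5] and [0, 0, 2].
y[0] = 4×0 = 0; y[1] = 4×0 + 1×0 = 0; y[2] = 4×2 + 1×0 + 5×0 = 8; y[3] = 1×2 + 5×0 = 2; y[4] = 5×2 = 10

[0, 0, 8, 2, 10]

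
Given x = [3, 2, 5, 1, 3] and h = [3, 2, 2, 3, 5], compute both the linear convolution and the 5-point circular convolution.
Linear: y_lin[0] = 3×3 = 9; y_lin[1] = 3×2 + 2×3 = 12; y_lin[2] = 3×2 + 2×2 + 5×3 = 25; y_lin[3] = 3×3 + 2×2 + 5×2 + 1×3 = 26; y_lin[4] = 3×5 + 2×3 + 5×2 + 1×2 + 3×3 = 42; y_lin[5] = 2×5 + 5×3 + 1×2 + 3×2 = 33; y_lin[6] = 5×5 + 1×3 + 3×2 = 34; y_lin[7] = 1×5 + 3×3 = 14; y_lin[8] = 3×5 = 15 → [9, 12, 25, 26, 42, 33, 34, 14, 15]. Circular (length 5): y[0] = 3×3 + 2×5 + 5×3 + 1×2 + 3×2 = 42; y[1] = 3×2 + 2×3 + 5×5 + 1×3 + 3×2 = 46; y[2] = 3×2 + 2×2 + 5×3 + 1×5 + 3×3 = 39; y[3] = 3×3 + 2×2 + 5×2 + 1×3 + 3×5 = 41; y[4] = 3×5 + 2×3 + 5×2 + 1×2 + 3×3 = 42 → [42, 46, 39, 41, 42]

Linear: [9, 12, 25, 26, 42, 33, 34, 14, 15], Circular: [42, 46, 39, 41, 42]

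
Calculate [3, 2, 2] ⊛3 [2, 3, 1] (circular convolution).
Use y[k] = Σ_j a[j]·b[(k-j) mod 3]. y[0] = 3×2 + 2×1 + 2×3 = 14; y[1] = 3×3 + 2×2 + 2×1 = 15; y[2] = 3×1 + 2×3 + 2×2 = 13. Result: [14, 15, 13]

[14, 15, 13]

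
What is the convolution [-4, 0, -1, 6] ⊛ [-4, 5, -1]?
y[0] = -4×-4 = 16; y[1] = -4×5 + 0×-4 = -20; y[2] = -4×-1 + 0×5 + -1×-4 = 8; y[3] = 0×-1 + -1×5 + 6×-4 = -29; y[4] = -1×-1 + 6×5 = 31; y[5] = 6×-1 = -6

[16, -20, 8, -29, 31, -6]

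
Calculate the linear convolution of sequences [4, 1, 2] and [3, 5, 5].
y[0] = 4×3 = 12; y[1] = 4×5 + 1×3 = 23; y[2] = 4×5 + 1×5 + 2×3 = 31; y[3] = 1×5 + 2×5 = 15; y[4] = 2×5 = 10

[12, 23, 31, 15, 10]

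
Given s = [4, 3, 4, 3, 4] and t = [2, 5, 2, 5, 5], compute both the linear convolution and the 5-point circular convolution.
Linear: y_lin[0] = 4×2 = 8; y_lin[1] = 4×5 + 3×2 = 26; y_lin[2] = 4×2 + 3×5 + 4×2 = 31; y_lin[3] = 4×5 + 3×2 + 4×5 + 3×2 = 52; y_lin[4] = 4×5 + 3×5 + 4×2 + 3×5 + 4×2 = 66; y_lin[5] = 3×5 + 4×5 + 3×2 + 4×5 = 61; y_lin[6] = 4×5 + 3×5 + 4×2 = 43; y_lin[7] = 3×5 + 4×5 = 35; y_lin[8] = 4×5 = 20 → [8, 26, 31, 52, 66, 61, 43, 35, 20]. Circular (length 5): y[0] = 4×2 + 3×5 + 4×5 + 3×2 + 4×5 = 69; y[1] = 4×5 + 3×2 + 4×5 + 3×5 + 4×2 = 69; y[2] = 4×2 + 3×5 + 4×2 + 3×5 + 4×5 = 66; y[3] = 4×5 + 3×2 + 4×5 + 3×2 + 4×5 = 72; y[4] = 4×5 + 3×5 + 4×2 + 3×5 + 4×2 = 66 → [69, 69, 66, 72, 66]

Linear: [8, 26, 31, 52, 66, 61, 43, 35, 20], Circular: [69, 69, 66, 72, 66]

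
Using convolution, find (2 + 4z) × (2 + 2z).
Ascending coefficients: a = [2, 4], b = [2, 2]. c[0] = 2×2 = 4; c[1] = 2×2 + 4×2 = 12; c[2] = 4×2 = 8. Result coefficients: [4, 12, 8] → 4 + 12z + 8z^2

4 + 12z + 8z^2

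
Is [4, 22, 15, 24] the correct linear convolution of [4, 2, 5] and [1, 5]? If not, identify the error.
Recompute linear convolution of [4, 2, 5] and [1, 5]: y[0] = 4×1 = 4; y[1] = 4×5 + 2×1 = 22; y[2] = 2×5 + 5×1 = 15; y[3] = 5×5 = 25 → [4, 22, 15, 25]. Compare to given [4, 22, 15, 24]: they differ at index 3: given 24, correct 25, so answer: No

No. Error at index 3: given 24, correct 25.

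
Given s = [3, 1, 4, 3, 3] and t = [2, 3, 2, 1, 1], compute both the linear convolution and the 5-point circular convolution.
Linear: y_lin[0] = 3×2 = 6; y_lin[1] = 3×3 + 1×2 = 11; y_lin[2] = 3×2 + 1×3 + 4×2 = 17; y_lin[3] = 3×1 + 1×2 + 4×3 + 3×2 = 23; y_lin[4] = 3×1 + 1×1 + 4×2 + 3×3 + 3×2 = 27; y_lin[5] = 1×1 + 4×1 + 3×2 + 3×3 = 20; y_lin[6] = 4×1 + 3×1 + 3×2 = 13; y_lin[7] = 3×1 + 3×1 = 6; y_lin[8] = 3×1 = 3 → [6, 11, 17, 23, 27, 20, 13, 6, 3]. Circular (length 5): y[0] = 3×2 + 1×1 + 4×1 + 3×2 + 3×3 = 26; y[1] = 3×3 + 1×2 + 4×1 + 3×1 + 3×2 = 24; y[2] = 3×2 + 1×3 + 4×2 + 3×1 + 3×1 = 23; y[3] = 3×1 + 1×2 + 4×3 + 3×2 + 3×1 = 26; y[4] = 3×1 + 1×1 + 4×2 + 3×3 + 3×2 = 27 → [26, 24, 23, 26, 27]

Linear: [6, 11, 17, 23, 27, 20, 13, 6, 3], Circular: [26, 24, 23, 26, 27]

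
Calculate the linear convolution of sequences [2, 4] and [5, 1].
y[0] = 2×5 = 10; y[1] = 2×1 + 4×5 = 22; y[2] = 4×1 = 4

[10, 22, 4]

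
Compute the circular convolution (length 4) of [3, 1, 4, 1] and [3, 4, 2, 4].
Use y[k] = Σ_j f[j]·g[(k-j) mod 4]. y[0] = 3×3 + 1×4 + 4×2 + 1×4 = 25; y[1] = 3×4 + 1×3 + 4×4 + 1×2 = 33; y[2] = 3×2 + 1×4 + 4×3 + 1×4 = 26; y[3] = 3×4 + 1×2 + 4×4 + 1×3 = 33. Result: [25, 33, 26, 33]

[25, 33, 26, 33]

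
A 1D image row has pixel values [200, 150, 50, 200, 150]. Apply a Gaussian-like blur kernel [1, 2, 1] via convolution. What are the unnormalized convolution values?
Convolve image row [200, 150, 50, 200, 150] with kernel [1, 2, 1]: y[0] = 200×1 = 200; y[1] = 200×2 + 150×1 = 550; y[2] = 200×1 + 150×2 + 50×1 = 550; y[3] = 150×1 + 50×2 + 200×1 = 450; y[4] = 50×1 + 200×2 + 150×1 = 600; y[5] = 200×1 + 150×2 = 500; y[6] = 150×1 = 150 → [200, 550, 550, 450, 600, 500, 150]. Normalization factor = sum(kernel) = 4.

[200, 550, 550, 450, 600, 500, 150]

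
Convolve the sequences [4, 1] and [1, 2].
y[0] = 4×1 = 4; y[1] = 4×2 + 1×1 = 9; y[2] = 1×2 = 2

[4, 9, 2]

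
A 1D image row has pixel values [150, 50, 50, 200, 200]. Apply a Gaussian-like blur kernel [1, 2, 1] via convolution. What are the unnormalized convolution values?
Convolve image row [150, 50, 50, 200, 200] with kernel [1, 2, 1]: y[0] = 150×1 = 150; y[1] = 150×2 + 50×1 = 350; y[2] = 150×1 + 50×2 + 50×1 = 300; y[3] = 50×1 + 50×2 + 200×1 = 350; y[4] = 50×1 + 200×2 + 200×1 = 650; y[5] = 200×1 + 200×2 = 600; y[6] = 200×1 = 200 → [150, 350, 300, 350, 650, 600, 200]. Normalization factor = sum(kernel) = 4.

[150, 350, 300, 350, 650, 600, 200]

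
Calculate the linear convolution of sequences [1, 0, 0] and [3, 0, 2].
y[0] = 1×3 = 3; y[1] = 1×0 + 0×3 = 0; y[2] = 1×2 + 0×0 + 0×3 = 2; y[3] = 0×2 + 0×0 = 0; y[4] = 0×2 = 0

[3, 0, 2, 0, 0]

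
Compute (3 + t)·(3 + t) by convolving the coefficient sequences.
Ascending coefficients: a = [3, 1], b = [3, 1]. c[0] = 3×3 = 9; c[1] = 3×1 + 1×3 = 6; c[2] = 1×1 = 1. Result coefficients: [9, 6, 1] → 9 + 6t + t^2

9 + 6t + t^2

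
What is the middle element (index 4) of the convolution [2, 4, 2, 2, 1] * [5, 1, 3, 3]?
Use y[k] = Σ_i a[i]·b[k-i] at k=4. y[4] = 4×3 + 2×3 + 2×1 + 1×5 = 25

25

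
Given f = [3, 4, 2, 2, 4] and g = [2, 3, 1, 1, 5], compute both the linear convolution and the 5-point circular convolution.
Linear: y_lin[0] = 3×2 = 6; y_lin[1] = 3×3 + 4×2 = 17; y_lin[2] = 3×1 + 4×3 + 2×2 = 19; y_lin[3] = 3×1 + 4×1 + 2×3 + 2×2 = 17; y_lin[4] = 3×5 + 4×1 + 2×1 + 2×3 + 4×2 = 35; y_lin[5] = 4×5 + 2×1 + 2×1 + 4×3 = 36; y_lin[6] = 2×5 + 2×1 + 4×1 = 16; y_lin[7] = 2×5 + 4×1 = 14; y_lin[8] = 4×5 = 20 → [6, 17, 19, 17, 35, 36, 16, 14, 20]. Circular (length 5): y[0] = 3×2 + 4×5 + 2×1 + 2×1 + 4×3 = 42; y[1] = 3×3 + 4×2 + 2×5 + 2×1 + 4×1 = 33; y[2] = 3×1 + 4×3 + 2×2 + 2×5 + 4×1 = 33; y[3] = 3×1 + 4×1 + 2×3 + 2×2 + 4×5 = 37; y[4] = 3×5 + 4×1 + 2×1 + 2×3 + 4×2 = 35 → [42, 33, 33, 37, 35]

Linear: [6, 17, 19, 17, 35, 36, 16, 14, 20], Circular: [42, 33, 33, 37, 35]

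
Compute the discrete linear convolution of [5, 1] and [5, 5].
y[0] = 5×5 = 25; y[1] = 5×5 + 1×5 = 30; y[2] = 1×5 = 5

[25, 30, 5]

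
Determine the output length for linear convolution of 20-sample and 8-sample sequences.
Linear/full convolution length: m + n - 1 = 20 + 8 - 1 = 27

27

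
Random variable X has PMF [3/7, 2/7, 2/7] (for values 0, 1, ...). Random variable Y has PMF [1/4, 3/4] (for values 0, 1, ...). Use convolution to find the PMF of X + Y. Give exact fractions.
P(X+Y=k) = Σ_i P(X=i)·P(Y=k-i) — a convolution of [3/7, 2/7, 2/7] and [1/4, 3/4]. P(X+Y=0) = (3/7)×(1/4) = 3/28; P(X+Y=1) = (3/7)×(3/4) + (2/7)×(1/4) = 9/28 + 1/14 = 11/28; P(X+Y=2) = (2/7)×(3/4) + (2/7)×(1/4) = 3/14 + 1/14 = 2/7; P(X+Y=3) = (2/7)×(3/4) = 3/14. PMF: [3/28, 11/28, 2/7, 3/14] (sums to 1 ✓)

[3/28, 11/28, 2/7, 3/14]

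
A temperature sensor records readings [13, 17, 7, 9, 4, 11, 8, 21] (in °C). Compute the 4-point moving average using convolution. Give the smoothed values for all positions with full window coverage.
4-point moving average kernel = [1, 1, 1, 1]. Apply in 'valid' mode (full window coverage): avg[0] = (13 + 17 + 7 + 9) / 4 = 11.5; avg[1] = (17 + 7 + 9 + 4) / 4 = 9.25; avg[2] = (7 + 9 + 4 + 11) / 4 = 7.75; avg[3] = (9 + 4 + 11 + 8) / 4 = 8.0; avg[4] = (4 + 11 + 8 + 21) / 4 = 11.0. Smoothed values: [11.5, 9.25, 7.75, 8.0, 11.0]

[11.5, 9.25, 7.75, 8.0, 11.0]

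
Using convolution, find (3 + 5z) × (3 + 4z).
Ascending coefficients: a = [3, 5], b = [3, 4]. c[0] = 3×3 = 9; c[1] = 3×4 + 5×3 = 27; c[2] = 5×4 = 20. Result coefficients: [9, 27, 20] → 9 + 27z + 20z^2

9 + 27z + 20z^2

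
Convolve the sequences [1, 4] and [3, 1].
y[0] = 1×3 = 3; y[1] = 1×1 + 4×3 = 13; y[2] = 4×1 = 4

[3, 13, 4]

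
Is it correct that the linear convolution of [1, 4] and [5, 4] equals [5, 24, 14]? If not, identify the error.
Recompute linear convolution of [1, 4] and [5, 4]: y[0] = 1×5 = 5; y[1] = 1×4 + 4×5 = 24; y[2] = 4×4 = 16 → [5, 24, 16]. Compare to given [5, 24, 14]: they differ at index 2: given 14, correct 16, so answer: No

No. Error at index 2: given 14, correct 16.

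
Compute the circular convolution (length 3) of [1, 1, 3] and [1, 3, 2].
Use y[k] = Σ_j f[j]·g[(k-j) mod 3]. y[0] = 1×1 + 1×2 + 3×3 = 12; y[1] = 1×3 + 1×1 + 3×2 = 10; y[2] = 1×2 + 1×3 + 3×1 = 8. Result: [12, 10, 8]

[12, 10, 8]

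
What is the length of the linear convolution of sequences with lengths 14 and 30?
Linear/full convolution length: m + n - 1 = 14 + 30 - 1 = 43

43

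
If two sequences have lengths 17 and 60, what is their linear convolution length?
Linear/full convolution length: m + n - 1 = 17 + 60 - 1 = 76

76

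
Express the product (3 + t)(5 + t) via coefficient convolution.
Ascending coefficients: a = [3, 1], b = [5, 1]. c[0] = 3×5 = 15; c[1] = 3×1 + 1×5 = 8; c[2] = 1×1 = 1. Result coefficients: [15, 8, 1] → 15 + 8t + t^2

15 + 8t + t^2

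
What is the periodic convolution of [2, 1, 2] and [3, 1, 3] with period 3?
Use y[k] = Σ_j x[j]·h[(k-j) mod 3]. y[0] = 2×3 + 1×3 + 2×1 = 11; y[1] = 2×1 + 1×3 + 2×3 = 11; y[2] = 2×3 + 1×1 + 2×3 = 13. Result: [11, 11, 13]

[11, 11, 13]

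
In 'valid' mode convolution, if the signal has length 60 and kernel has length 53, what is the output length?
'Valid' mode counts only positions where the kernel fully overlaps the signal: m - n + 1 = 60 - 53 + 1 = 8

8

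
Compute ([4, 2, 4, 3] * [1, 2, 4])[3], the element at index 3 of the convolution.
Use y[k] = Σ_i a[i]·b[k-i] at k=3. y[3] = 2×4 + 4×2 + 3×1 = 19

19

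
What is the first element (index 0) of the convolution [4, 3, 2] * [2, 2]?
Use y[k] = Σ_i a[i]·b[k-i] at k=0. y[0] = 4×2 = 8

8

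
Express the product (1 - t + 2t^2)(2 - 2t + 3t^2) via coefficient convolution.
Ascending coefficients: a = [1, -1, 2], b = [2, -2, 3]. c[0] = 1×2 = 2; c[1] = 1×-2 + -1×2 = -4; c[2] = 1×3 + -1×-2 + 2×2 = 9; c[3] = -1×3 + 2×-2 = -7; c[4] = 2×3 = 6. Result coefficients: [2, -4, 9, -7, 6] → 2 - 4t + 9t^2 - 7t^3 + 6t^4

2 - 4t + 9t^2 - 7t^3 + 6t^4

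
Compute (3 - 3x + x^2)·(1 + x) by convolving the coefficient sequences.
Ascending coefficients: a = [3, -3, 1], b = [1, 1]. c[0] = 3×1 = 3; c[1] = 3×1 + -3×1 = 0; c[2] = -3×1 + 1×1 = -2; c[3] = 1×1 = 1. Result coefficients: [3, 0, -2, 1] → 3 - 2x^2 + x^3

3 - 2x^2 + x^3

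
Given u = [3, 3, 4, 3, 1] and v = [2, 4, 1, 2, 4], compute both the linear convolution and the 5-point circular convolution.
Linear: y_lin[0] = 3×2 = 6; y_lin[1] = 3×4 + 3×2 = 18; y_lin[2] = 3×1 + 3×4 + 4×2 = 23; y_lin[3] = 3×2 + 3×1 + 4×4 + 3×2 = 31; y_lin[4] = 3×4 + 3×2 + 4×1 + 3×4 + 1×2 = 36; y_lin[5] = 3×4 + 4×2 + 3×1 + 1×4 = 27; y_lin[6] = 4×4 + 3×2 + 1×1 = 23; y_lin[7] = 3×4 + 1×2 = 14; y_lin[8] = 1×4 = 4 → [6, 18, 23, 31, 36, 27, 23, 14, 4]. Circular (length 5): y[0] = 3×2 + 3×4 + 4×2 + 3×1 + 1×4 = 33; y[1] = 3×4 + 3×2 + 4×4 + 3×2 + 1×1 = 41; y[2] = 3×1 + 3×4 + 4×2 + 3×4 + 1×2 = 37; y[3] = 3×2 + 3×1 + 4×4 + 3×2 + 1×4 = 35; y[4] = 3×4 + 3×2 + 4×1 + 3×4 + 1×2 = 36 → [33, 41, 37, 35, 36]

Linear: [6, 18, 23, 31, 36, 27, 23, 14, 4], Circular: [33, 41, 37, 35, 36]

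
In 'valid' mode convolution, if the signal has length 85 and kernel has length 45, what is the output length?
'Valid' mode counts only positions where the kernel fully overlaps the signal: m - n + 1 = 85 - 45 + 1 = 41

41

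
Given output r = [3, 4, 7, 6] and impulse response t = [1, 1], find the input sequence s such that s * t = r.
Deconvolve r=[3, 4, 7, 6] by t=[1, 1]. Since t[0]=1, solve forward: s[0] = r[0] / 1 = 3; s[1] = (r[1] - 3×1) / 1 = 1; s[2] = (r[2] - 1×1) / 1 = 6. So s = [3, 1, 6]. Check by forward convolution: r[0] = 3×1 = 3; r[1] = 3×1 + 1×1 = 4; r[2] = 1×1 + 6×1 = 7; r[3] = 6×1 = 6

[3, 1, 6]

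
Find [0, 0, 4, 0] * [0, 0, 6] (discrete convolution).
y[0] = 0×0 = 0; y[1] = 0×0 + 0×0 = 0; y[2] = 0×6 + 0×0 + 4×0 = 0; y[3] = 0×6 + 4×0 + 0×0 = 0; y[4] = 4×6 + 0×0 = 24; y[5] = 0×6 = 0

[0, 0, 0, 0, 24, 0]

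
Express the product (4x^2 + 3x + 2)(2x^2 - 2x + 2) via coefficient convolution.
Ascending coefficients: a = [2, 3, 4], b = [2, -2, 2]. c[0] = 2×2 = 4; c[1] = 2×-2 + 3×2 = 2; c[2] = 2×2 + 3×-2 + 4×2 = 6; c[3] = 3×2 + 4×-2 = -2; c[4] = 4×2 = 8. Result coefficients: [4, 2, 6, -2, 8] → 8x^4 - 2x^3 + 6x^2 + 2x + 4

8x^4 - 2x^3 + 6x^2 + 2x + 4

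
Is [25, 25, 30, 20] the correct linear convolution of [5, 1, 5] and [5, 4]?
Recompute linear convolution of [5, 1, 5] and [5, 4]: y[0] = 5×5 = 25; y[1] = 5×4 + 1×5 = 25; y[2] = 1×4 + 5×5 = 29; y[3] = 5×4 = 20 → [25, 25, 29, 20]. Compare to given [25, 25, 30, 20]: they differ at index 2: given 30, correct 29, so answer: No

No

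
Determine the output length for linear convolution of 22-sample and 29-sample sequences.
Linear/full convolution length: m + n - 1 = 22 + 29 - 1 = 50

50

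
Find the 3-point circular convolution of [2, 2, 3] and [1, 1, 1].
Use y[k] = Σ_j f[j]·g[(k-j) mod 3]. y[0] = 2×1 + 2×1 + 3×1 = 7; y[1] = 2×1 + 2×1 + 3×1 = 7; y[2] = 2×1 + 2×1 + 3×1 = 7. Result: [7, 7, 7]

[7, 7, 7]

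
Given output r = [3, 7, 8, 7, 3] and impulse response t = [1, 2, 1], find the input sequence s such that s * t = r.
Deconvolve r=[3, 7, 8, 7, 3] by t=[1, 2, 1]. Since t[0]=1, solve forward: s[0] = r[0] / 1 = 3; s[1] = (r[1] - 3×2) / 1 = 1; s[2] = (r[2] - 1×2 - 3×1) / 1 = 3. So s = [3, 1, 3]. Check by forward convolution: r[0] = 3×1 = 3; r[1] = 3×2 + 1×1 = 7; r[2] = 3×1 + 1×2 + 3×1 = 8; r[3] = 1×1 + 3×2 = 7; r[4] = 3×1 = 3

[3, 1, 3]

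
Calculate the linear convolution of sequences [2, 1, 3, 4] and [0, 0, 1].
y[0] = 2×0 = 0; y[1] = 2×0 + 1×0 = 0; y[2] = 2×1 + 1×0 + 3×0 = 2; y[3] = 1×1 + 3×0 + 4×0 = 1; y[4] = 3×1 + 4×0 = 3; y[5] = 4×1 = 4

[0, 0, 2, 1, 3, 4]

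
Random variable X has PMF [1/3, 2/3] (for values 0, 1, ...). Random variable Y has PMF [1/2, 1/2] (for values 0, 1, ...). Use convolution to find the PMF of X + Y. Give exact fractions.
P(X+Y=k) = Σ_i P(X=i)·P(Y=k-i) — a convolution of [1/3, 2/3] and [1/2, 1/2]. P(X+Y=0) = (1/3)×(1/2) = 1/6; P(X+Y=1) = (1/3)×(1/2) + (2/3)×(1/2) = 1/6 + 1/3 = 1/2; P(X+Y=2) = (2/3)×(1/2) = 1/3. PMF: [1/6, 1/2, 1/3] (sums to 1 ✓)

[1/6, 1/2, 1/3]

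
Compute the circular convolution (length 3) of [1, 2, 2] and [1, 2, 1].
Use y[k] = Σ_j a[j]·b[(k-j) mod 3]. y[0] = 1×1 + 2×1 + 2×2 = 7; y[1] = 1×2 + 2×1 + 2×1 = 6; y[2] = 1×1 + 2×2 + 2×1 = 7. Result: [7, 6, 7]

[7, 6, 7]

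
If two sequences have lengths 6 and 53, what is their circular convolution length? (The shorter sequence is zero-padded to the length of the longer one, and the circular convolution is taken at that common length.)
Circular convolution (zero-padding the shorter input) has length max(m, n) = max(6, 53) = 53

53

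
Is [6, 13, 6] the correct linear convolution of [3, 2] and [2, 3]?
Recompute linear convolution of [3, 2] and [2, 3]: y[0] = 3×2 = 6; y[1] = 3×3 + 2×2 = 13; y[2] = 2×3 = 6 → [6, 13, 6]. Given [6, 13, 6] matches, so answer: Yes

Yes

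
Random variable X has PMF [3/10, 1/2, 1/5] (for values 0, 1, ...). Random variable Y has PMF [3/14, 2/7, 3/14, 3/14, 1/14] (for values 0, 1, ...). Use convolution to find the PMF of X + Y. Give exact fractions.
P(X+Y=k) = Σ_i P(X=i)·P(Y=k-i) — a convolution of [3/10, 1/2, 1/5] and [3/14, 2/7, 3/14, 3/14, 1/14]. P(X+Y=0) = (3/10)×(3/14) = 9/140; P(X+Y=1) = (3/10)×(2/7) + (1/2)×(3/14) = 3/35 + 3/28 = 27/140; P(X+Y=2) = (3/10)×(3/14) + (1/2)×(2/7) + (1/5)×(3/14) = 9/140 + 1/7 + 3/70 = 1/4; P(X+Y=3) = (3/10)×(3/14) + (1/2)×(3/14) + (1/5)×(2/7) = 9/140 + 3/28 + 2/35 = 8/35; P(X+Y=4) = (3/10)×(1/14) + (1/2)×(3/14) + (1/5)×(3/14) = 3/140 + 3/28 + 3/70 = 6/35; P(X+Y=5) = (1/2)×(1/14) + (1/5)×(3/14) = 1/28 + 3/70 = 11/140; P(X+Y=6) = (1/5)×(1/14) = 1/70. PMF: [9/140, 27/140, 1/4, 8/35, 6/35, 11/140, 1/70] (sums to 1 ✓)

[9/140, 27/140, 1/4, 8/35, 6/35, 11/140, 1/70]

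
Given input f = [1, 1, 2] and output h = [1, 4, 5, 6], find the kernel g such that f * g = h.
Output length 4 = len(f) + len(g) - 1 ⇒ len(g) = 2. Solve g forward using g[k] = (h[k] - Σ_{i≥1} f[i]·g[k-i]) / f[0]: g[0] = h[0] / f[0] = 1 / 1 = 1; g[1] = (h[1] - 1×1) / f[0] = (4 - 1×1) / 1 = 3. So g = [1, 3]. Forward-check [1, 1, 2] * [1, 3]: h[0] = 1×1 = 1; h[1] = 1×3 + 1×1 = 4; h[2] = 1×3 + 2×1 = 5; h[3] = 2×3 = 6 → [1, 4, 5, 6] ✓

[1, 3]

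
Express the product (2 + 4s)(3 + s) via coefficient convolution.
Ascending coefficients: a = [2, 4], b = [3, 1]. c[0] = 2×3 = 6; c[1] = 2×1 + 4×3 = 14; c[2] = 4×1 = 4. Result coefficients: [6, 14, 4] → 6 + 14s + 4s^2

6 + 14s + 4s^2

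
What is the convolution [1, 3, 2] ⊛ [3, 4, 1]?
y[0] = 1×3 = 3; y[1] = 1×4 + 3×3 = 13; y[2] = 1×1 + 3×4 + 2×3 = 19; y[3] = 3×1 + 2×4 = 11; y[4] = 2×1 = 2

[3, 13, 19, 11, 2]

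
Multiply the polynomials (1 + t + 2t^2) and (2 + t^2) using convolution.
Ascending coefficients: a = [1, 1, 2], b = [2, 0, 1]. c[0] = 1×2 = 2; c[1] = 1×0 + 1×2 = 2; c[2] = 1×1 + 1×0 + 2×2 = 5; c[3] = 1×1 + 2×0 = 1; c[4] = 2×1 = 2. Result coefficients: [2, 2, 5, 1, 2] → 2 + 2t + 5t^2 + t^3 + 2t^4

2 + 2t + 5t^2 + t^3 + 2t^4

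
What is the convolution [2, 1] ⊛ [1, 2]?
y[0] = 2×1 = 2; y[1] = 2×2 + 1×1 = 5; y[2] = 1×2 = 2

[2, 5, 2]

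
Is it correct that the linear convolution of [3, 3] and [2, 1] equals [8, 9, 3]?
Recompute linear convolution of [3, 3] and [2, 1]: y[0] = 3×2 = 6; y[1] = 3×1 + 3×2 = 9; y[2] = 3×1 = 3 → [6, 9, 3]. Compare to given [8, 9, 3]: they differ at index 0: given 8, correct 6, so answer: No

No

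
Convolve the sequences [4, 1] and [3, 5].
y[0] = 4×3 = 12; y[1] = 4×5 + 1×3 = 23; y[2] = 1×5 = 5

[12, 23, 5]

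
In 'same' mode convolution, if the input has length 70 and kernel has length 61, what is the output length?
'Same' mode returns an output with the same length as the input: 70

70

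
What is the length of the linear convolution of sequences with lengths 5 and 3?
Linear/full convolution length: m + n - 1 = 5 + 3 - 1 = 7

7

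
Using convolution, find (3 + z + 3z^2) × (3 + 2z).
Ascending coefficients: a = [3, 1, 3], b = [3, 2]. c[0] = 3×3 = 9; c[1] = 3×2 + 1×3 = 9; c[2] = 1×2 + 3×3 = 11; c[3] = 3×2 = 6. Result coefficients: [9, 9, 11, 6] → 9 + 9z + 11z^2 + 6z^3

9 + 9z + 11z^2 + 6z^3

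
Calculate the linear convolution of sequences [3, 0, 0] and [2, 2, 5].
y[0] = 3×2 = 6; y[1] = 3×2 + 0×2 = 6; y[2] = 3×5 + 0×2 + 0×2 = 15; y[3] = 0×5 + 0×2 = 0; y[4] = 0×5 = 0

[6, 6, 15, 0, 0]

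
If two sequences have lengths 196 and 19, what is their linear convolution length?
Linear/full convolution length: m + n - 1 = 196 + 19 - 1 = 214

214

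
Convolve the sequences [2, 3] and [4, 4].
y[0] = 2×4 = 8; y[1] = 2×4 + 3×4 = 20; y[2] = 3×4 = 12

[8, 20, 12]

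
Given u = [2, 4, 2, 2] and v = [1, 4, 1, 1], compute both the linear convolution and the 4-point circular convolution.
Linear: y_lin[0] = 2×1 = 2; y_lin[1] = 2×4 + 4×1 = 12; y_lin[2] = 2×1 + 4×4 + 2×1 = 20; y_lin[3] = 2×1 + 4×1 + 2×4 + 2×1 = 16; y_lin[4] = 4×1 + 2×1 + 2×4 = 14; y_lin[5] = 2×1 + 2×1 = 4; y_lin[6] = 2×1 = 2 → [2, 12, 20, 16, 14, 4, 2]. Circular (length 4): y[0] = 2×1 + 4×1 + 2×1 + 2×4 = 16; y[1] = 2×4 + 4×1 + 2×1 + 2×1 = 16; y[2] = 2×1 + 4×4 + 2×1 + 2×1 = 22; y[3] = 2×1 + 4×1 + 2×4 + 2×1 = 16 → [16, 16, 22, 16]

Linear: [2, 12, 20, 16, 14, 4, 2], Circular: [16, 16, 22, 16]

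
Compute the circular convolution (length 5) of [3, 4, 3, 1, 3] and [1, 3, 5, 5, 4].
Use y[k] = Σ_j x[j]·h[(k-j) mod 5]. y[0] = 3×1 + 4×4 + 3×5 + 1×5 + 3×3 = 48; y[1] = 3×3 + 4×1 + 3×4 + 1×5 + 3×5 = 45; y[2] = 3×5 + 4×3 + 3×1 + 1×4 + 3×5 = 49; y[3] = 3×5 + 4×5 + 3×3 + 1×1 + 3×4 = 57; y[4] = 3×4 + 4×5 + 3×5 + 1×3 + 3×1 = 53. Result: [48, 45, 49, 57, 53]

[48, 45, 49, 57, 53]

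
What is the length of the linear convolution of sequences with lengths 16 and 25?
Linear/full convolution length: m + n - 1 = 16 + 25 - 1 = 40

40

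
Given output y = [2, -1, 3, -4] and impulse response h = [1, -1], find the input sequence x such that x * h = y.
Deconvolve y=[2, -1, 3, -4] by h=[1, -1]. Since h[0]=1, solve forward: x[0] = y[0] / 1 = 2; x[1] = (y[1] - 2×-1) / 1 = 1; x[2] = (y[2] - 1×-1) / 1 = 4. So x = [2, 1, 4]. Check by forward convolution: y[0] = 2×1 = 2; y[1] = 2×-1 + 1×1 = -1; y[2] = 1×-1 + 4×1 = 3; y[3] = 4×-1 = -4

[2, 1, 4]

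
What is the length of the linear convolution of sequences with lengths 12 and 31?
Linear/full convolution length: m + n - 1 = 12 + 31 - 1 = 42

42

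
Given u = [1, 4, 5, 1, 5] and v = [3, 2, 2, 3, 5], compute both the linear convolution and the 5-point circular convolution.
Linear: y_lin[0] = 1×3 = 3; y_lin[1] = 1×2 + 4×3 = 14; y_lin[2] = 1×2 + 4×2 + 5×3 = 25; y_lin[3] = 1×3 + 4×2 + 5×2 + 1×3 = 24; y_lin[4] = 1×5 + 4×3 + 5×2 + 1×2 + 5×3 = 44; y_lin[5] = 4×5 + 5×3 + 1×2 + 5×2 = 47; y_lin[6] = 5×5 + 1×3 + 5×2 = 38; y_lin[7] = 1×5 + 5×3 = 20; y_lin[8] = 5×5 = 25 → [3, 14, 25, 24, 44, 47, 38, 20, 25]. Circular (length 5): y[0] = 1×3 + 4×5 + 5×3 + 1×2 + 5×2 = 50; y[1] = 1×2 + 4×3 + 5×5 + 1×3 + 5×2 = 52; y[2] = 1×2 + 4×2 + 5×3 + 1×5 + 5×3 = 45; y[3] = 1×3 + 4×2 + 5×2 + 1×3 + 5×5 = 49; y[4] = 1×5 + 4×3 + 5×2 + 1×2 + 5×3 = 44 → [50, 52, 45, 49, 44]

Linear: [3, 14, 25, 24, 44, 47, 38, 20, 25], Circular: [50, 52, 45, 49, 44]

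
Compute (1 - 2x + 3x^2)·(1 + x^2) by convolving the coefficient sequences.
Ascending coefficients: a = [1, -2, 3], b = [1, 0, 1]. c[0] = 1×1 = 1; c[1] = 1×0 + -2×1 = -2; c[2] = 1×1 + -2×0 + 3×1 = 4; c[3] = -2×1 + 3×0 = -2; c[4] = 3×1 = 3. Result coefficients: [1, -2, 4, -2, 3] → 1 - 2x + 4x^2 - 2x^3 + 3x^4

1 - 2x + 4x^2 - 2x^3 + 3x^4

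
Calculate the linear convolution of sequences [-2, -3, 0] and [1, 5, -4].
y[0] = -2×1 = -2; y[1] = -2×5 + -3×1 = -13; y[2] = -2×-4 + -3×5 + 0×1 = -7; y[3] = -3×-4 + 0×5 = 12; y[4] = 0×-4 = 0

[-2, -13, -7, 12, 0]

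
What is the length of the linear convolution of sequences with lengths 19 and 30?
Linear/full convolution length: m + n - 1 = 19 + 30 - 1 = 48

48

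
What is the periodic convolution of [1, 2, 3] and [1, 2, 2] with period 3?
Use y[k] = Σ_j f[j]·g[(k-j) mod 3]. y[0] = 1×1 + 2×2 + 3×2 = 11; y[1] = 1×2 + 2×1 + 3×2 = 10; y[2] = 1×2 + 2×2 + 3×1 = 9. Result: [11, 10, 9]

[11, 10, 9]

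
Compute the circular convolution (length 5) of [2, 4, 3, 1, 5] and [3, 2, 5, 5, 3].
Use y[k] = Σ_j a[j]·b[(k-j) mod 5]. y[0] = 2×3 + 4×3 + 3×5 + 1×5 + 5×2 = 48; y[1] = 2×2 + 4×3 + 3×3 + 1×5 + 5×5 = 55; y[2] = 2×5 + 4×2 + 3×3 + 1×3 + 5×5 = 55; y[3] = 2×5 + 4×5 + 3×2 + 1×3 + 5×3 = 54; y[4] = 2×3 + 4×5 + 3×5 + 1×2 + 5×3 = 58. Result: [48, 55, 55, 54, 58]

[48, 55, 55, 54, 58]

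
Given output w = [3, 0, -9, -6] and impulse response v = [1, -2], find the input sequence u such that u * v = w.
Deconvolve w=[3, 0, -9, -6] by v=[1, -2]. Since v[0]=1, solve forward: u[0] = w[0] / 1 = 3; u[1] = (w[1] - 3×-2) / 1 = 6; u[2] = (w[2] - 6×-2) / 1 = 3. So u = [3, 6, 3]. Check by forward convolution: w[0] = 3×1 = 3; w[1] = 3×-2 + 6×1 = 0; w[2] = 6×-2 + 3×1 = -9; w[3] = 3×-2 = -6

[3, 6, 3]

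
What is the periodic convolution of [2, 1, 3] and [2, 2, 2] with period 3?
Use y[k] = Σ_j a[j]·b[(k-j) mod 3]. y[0] = 2×2 + 1×2 + 3×2 = 12; y[1] = 2×2 + 1×2 + 3×2 = 12; y[2] = 2×2 + 1×2 + 3×2 = 12. Result: [12, 12, 12]

[12, 12, 12]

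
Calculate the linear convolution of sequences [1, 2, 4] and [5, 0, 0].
y[0] = 1×5 = 5; y[1] = 1×0 + 2×5 = 10; y[2] = 1×0 + 2×0 + 4×5 = 20; y[3] = 2×0 + 4×0 = 0; y[4] = 4×0 = 0

[5, 10, 20, 0, 0]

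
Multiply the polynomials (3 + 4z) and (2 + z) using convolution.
Ascending coefficients: a = [3, 4], b = [2, 1]. c[0] = 3×2 = 6; c[1] = 3×1 + 4×2 = 11; c[2] = 4×1 = 4. Result coefficients: [6, 11, 4] → 6 + 11z + 4z^2

6 + 11z + 4z^2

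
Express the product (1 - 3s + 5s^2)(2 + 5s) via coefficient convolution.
Ascending coefficients: a = [1, -3, 5], b = [2, 5]. c[0] = 1×2 = 2; c[1] = 1×5 + -3×2 = -1; c[2] = -3×5 + 5×2 = -5; c[3] = 5×5 = 25. Result coefficients: [2, -1, -5, 25] → 2 - s - 5s^2 + 25s^3

2 - s - 5s^2 + 25s^3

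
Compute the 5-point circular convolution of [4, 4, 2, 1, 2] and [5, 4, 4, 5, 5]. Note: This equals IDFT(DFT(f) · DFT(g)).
Either evaluate y[k] = Σ_j f[j]·g[(k-j) mod 5] directly, or use IDFT(DFT(f) · DFT(g)). y[0] = 4×5 + 4×5 + 2×5 + 1×4 + 2×4 = 62; y[1] = 4×4 + 4×5 + 2×5 + 1×5 + 2×4 = 59; y[2] = 4×4 + 4×4 + 2×5 + 1×5 + 2×5 = 57; y[3] = 4×5 + 4×4 + 2×4 + 1×5 + 2×5 = 59; y[4] = 4×5 + 4×5 + 2×4 + 1×4 + 2×5 = 62. Result: [62, 59, 57, 59, 62]

[62, 59, 57, 59, 62]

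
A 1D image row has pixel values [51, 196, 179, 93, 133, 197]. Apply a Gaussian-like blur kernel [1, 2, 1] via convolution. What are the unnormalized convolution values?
Convolve image row [51, 196, 179, 93, 133, 197] with kernel [1, 2, 1]: y[0] = 51×1 = 51; y[1] = 51×2 + 196×1 = 298; y[2] = 51×1 + 196×2 + 179×1 = 622; y[3] = 196×1 + 179×2 + 93×1 = 647; y[4] = 179×1 + 93×2 + 133×1 = 498; y[5] = 93×1 + 133×2 + 197×1 = 556; y[6] = 133×1 + 197×2 = 527; y[7] = 197×1 = 197 → [51, 298, 622, 647, 498, 556, 527, 197]. Normalization factor = sum(kernel) = 4.

[51, 298, 622, 647, 498, 556, 527, 197]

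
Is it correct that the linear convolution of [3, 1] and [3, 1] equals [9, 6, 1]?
Recompute linear convolution of [3, 1] and [3, 1]: y[0] = 3×3 = 9; y[1] = 3×1 + 1×3 = 6; y[2] = 1×1 = 1 → [9, 6, 1]. Given [9, 6, 1] matches, so answer: Yes

Yes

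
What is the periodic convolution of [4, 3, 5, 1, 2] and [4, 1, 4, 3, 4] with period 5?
Use y[k] = Σ_j u[j]·v[(k-j) mod 5]. y[0] = 4×4 + 3×4 + 5×3 + 1×4 + 2×1 = 49; y[1] = 4×1 + 3×4 + 5×4 + 1×3 + 2×4 = 47; y[2] = 4×4 + 3×1 + 5×4 + 1×4 + 2×3 = 49; y[3] = 4×3 + 3×4 + 5×1 + 1×4 + 2×4 = 41; y[4] = 4×4 + 3×3 + 5×4 + 1×1 + 2×4 = 54. Result: [49, 47, 49, 41, 54]

[49, 47, 49, 41, 54]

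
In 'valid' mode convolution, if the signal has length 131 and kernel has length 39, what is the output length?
'Valid' mode counts only positions where the kernel fully overlaps the signal: m - n + 1 = 131 - 39 + 1 = 93

93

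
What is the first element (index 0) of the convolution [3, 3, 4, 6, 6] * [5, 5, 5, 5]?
Use y[k] = Σ_i a[i]·b[k-i] at k=0. y[0] = 3×5 = 15

15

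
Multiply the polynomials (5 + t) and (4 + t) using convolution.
Ascending coefficients: a = [5, 1], b = [4, 1]. c[0] = 5×4 = 20; c[1] = 5×1 + 1×4 = 9; c[2] = 1×1 = 1. Result coefficients: [20, 9, 1] → 20 + 9t + t^2

20 + 9t + t^2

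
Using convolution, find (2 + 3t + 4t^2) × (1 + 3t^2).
Ascending coefficients: a = [2, 3, 4], b = [1, 0, 3]. c[0] = 2×1 = 2; c[1] = 2×0 + 3×1 = 3; c[2] = 2×3 + 3×0 + 4×1 = 10; c[3] = 3×3 + 4×0 = 9; c[4] = 4×3 = 12. Result coefficients: [2, 3, 10, 9, 12] → 2 + 3t + 10t^2 + 9t^3 + 12t^4

2 + 3t + 10t^2 + 9t^3 + 12t^4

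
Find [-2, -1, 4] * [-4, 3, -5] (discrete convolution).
y[0] = -2×-4 = 8; y[1] = -2×3 + -1×-4 = -2; y[2] = -2×-5 + -1×3 + 4×-4 = -9; y[3] = -1×-5 + 4×3 = 17; y[4] = 4×-5 = -20

[8, -2, -9, 17, -20]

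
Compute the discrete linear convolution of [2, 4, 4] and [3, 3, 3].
y[0] = 2×3 = 6; y[1] = 2×3 + 4×3 = 18; y[2] = 2×3 + 4×3 + 4×3 = 30; y[3] = 4×3 + 4×3 = 24; y[4] = 4×3 = 12

[6, 18, 30, 24, 12]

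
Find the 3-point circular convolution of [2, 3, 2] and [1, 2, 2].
Use y[k] = Σ_j u[j]·v[(k-j) mod 3]. y[0] = 2×1 + 3×2 + 2×2 = 12; y[1] = 2×2 + 3×1 + 2×2 = 11; y[2] = 2×2 + 3×2 + 2×1 = 12. Result: [12, 11, 12]

[12, 11, 12]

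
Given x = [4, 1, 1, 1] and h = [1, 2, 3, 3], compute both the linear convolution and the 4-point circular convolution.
Linear: y_lin[0] = 4×1 = 4; y_lin[1] = 4×2 + 1×1 = 9; y_lin[2] = 4×3 + 1×2 + 1×1 = 15; y_lin[3] = 4×3 + 1×3 + 1×2 + 1×1 = 18; y_lin[4] = 1×3 + 1×3 + 1×2 = 8; y_lin[5] = 1×3 + 1×3 = 6; y_lin[6] = 1×3 = 3 → [4, 9, 15, 18, 8, 6, 3]. Circular (length 4): y[0] = 4×1 + 1×3 + 1×3 + 1×2 = 12; y[1] = 4×2 + 1×1 + 1×3 + 1×3 = 15; y[2] = 4×3 + 1×2 + 1×1 + 1×3 = 18; y[3] = 4×3 + 1×3 + 1×2 + 1×1 = 18 → [12, 15, 18, 18]

Linear: [4, 9, 15, 18, 8, 6, 3], Circular: [12, 15, 18, 18]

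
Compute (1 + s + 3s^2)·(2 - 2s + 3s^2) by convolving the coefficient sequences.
Ascending coefficients: a = [1, 1, 3], b = [2, -2, 3]. c[0] = 1×2 = 2; c[1] = 1×-2 + 1×2 = 0; c[2] = 1×3 + 1×-2 + 3×2 = 7; c[3] = 1×3 + 3×-2 = -3; c[4] = 3×3 = 9. Result coefficients: [2, 0, 7, -3, 9] → 2 + 7s^2 - 3s^3 + 9s^4

2 + 7s^2 - 3s^3 + 9s^4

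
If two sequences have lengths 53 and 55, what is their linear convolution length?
Linear/full convolution length: m + n - 1 = 53 + 55 - 1 = 107

107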